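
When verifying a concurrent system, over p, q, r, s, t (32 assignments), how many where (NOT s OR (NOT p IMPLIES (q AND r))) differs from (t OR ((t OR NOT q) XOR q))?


F1 = (NOT s OR (NOT p IMPLIES (q AND r)))
F2 = (t OR ((t OR NOT q) XOR q))
Evaluate both on each of 32 rows (bits = p,q,r,s,t):
  row 0 [00000]: F1=1 F2=1 -> 0
  row 1 [00001]: F1=1 F2=1 -> 0
  row 2 [00010]: F1=0 F2=1 (differ) -> 1
  row 3 [00011]: F1=0 F2=1 (differ) -> 1
  row 4 [00100]: F1=1 F2=1 -> 0
  row 5 [00101]: F1=1 F2=1 -> 0
  row 6 [00110]: F1=0 F2=1 (differ) -> 1
  row 7 [00111]: F1=0 F2=1 (differ) -> 1
  row 8 [01000]: F1=1 F2=1 -> 0
  row 9 [01001]: F1=1 F2=1 -> 0
  row 10 [01010]: F1=0 F2=1 (differ) -> 1
  row 11 [01011]: F1=0 F2=1 (differ) -> 1
  row 12 [01100]: F1=1 F2=1 -> 0
  row 13 [01101]: F1=1 F2=1 -> 0
  row 14 [01110]: F1=1 F2=1 -> 0
  row 15 [01111]: F1=1 F2=1 -> 0
  row 16 [10000]: F1=1 F2=1 -> 0
  row 17 [10001]: F1=1 F2=1 -> 0
  row 18 [10010]: F1=1 F2=1 -> 0
  row 19 [10011]: F1=1 F2=1 -> 0
  row 20 [10100]: F1=1 F2=1 -> 0
  row 21 [10101]: F1=1 F2=1 -> 0
  row 22 [10110]: F1=1 F2=1 -> 0
  row 23 [10111]: F1=1 F2=1 -> 0
  row 24 [11000]: F1=1 F2=1 -> 0
  row 25 [11001]: F1=1 F2=1 -> 0
  row 26 [11010]: F1=1 F2=1 -> 0
  row 27 [11011]: F1=1 F2=1 -> 0
  row 28 [11100]: F1=1 F2=1 -> 0
  row 29 [11101]: F1=1 F2=1 -> 0
  row 30 [11110]: F1=1 F2=1 -> 0
  row 31 [11111]: F1=1 F2=1 -> 0
Full result column, 8 rows per line (p,q fixed per line; r,s,t runs 000..111 left to right):
  rows 0-7 [p,q=00]: 00110011  (ones: 4)
  rows 8-15 [p,q=01]: 00110000  (ones: 2)
  rows 16-23 [p,q=10]: 00000000  (ones: 0)
  rows 24-31 [p,q=11]: 00000000  (ones: 0)
Disagreements = 4+2+0+0 = 6

6


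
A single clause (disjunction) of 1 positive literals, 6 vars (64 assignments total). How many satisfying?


Step 1: Total=2^6=64
Step 2: Unsat when all 1 false: 2^5=32
Step 3: Sat=64-32=32

32


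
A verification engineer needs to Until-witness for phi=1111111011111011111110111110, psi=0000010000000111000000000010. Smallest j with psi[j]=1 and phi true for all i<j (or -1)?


(phi U psi) at 0: need smallest j with psi[j]=1 and phi[i]=1 for all i in [0,j).
Scan from step 0:
  step 0: phi=1, psi=0 -> continue
  step 1: phi=1, psi=0 -> continue
  step 2: phi=1, psi=0 -> continue
  step 3: phi=1, psi=0 -> continue
  step 5: psi=1 and phi held for [0,5) -> witness found
Witness step = 5

5


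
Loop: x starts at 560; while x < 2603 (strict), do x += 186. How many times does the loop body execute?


Step 1: x goes from 560 toward 2603 by 186; the body runs while x<2603, so iterations = ceil((bound-start)/step)
Step 2: Distance=2043
Step 3: ceil(2043/186)=11

11


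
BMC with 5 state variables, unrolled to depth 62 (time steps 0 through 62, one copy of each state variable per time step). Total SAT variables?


BMC unrolls to depth k, creating one copy of each state var for steps 0..k.
Step count = 62 + 1 = 63 (steps 0 through 62)
Vars per step = 5
Total = 5 * 63 = 315

315


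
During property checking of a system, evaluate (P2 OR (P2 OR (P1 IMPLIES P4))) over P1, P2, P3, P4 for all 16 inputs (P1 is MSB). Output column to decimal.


Formula: (P2 OR (P2 OR (P1 IMPLIES P4))) over P1, P2, P3, P4 (16 rows)
Evaluate each row (bits = P1,P2,P3,P4, MSB first):
  row 0 [0000]: (0 OR (0 OR (0 IMPLIES 0))) -> 1
  row 1 [0001]: (0 OR (0 OR (0 IMPLIES 1))) -> 1
  row 2 [0010]: (0 OR (0 OR (0 IMPLIES 0))) -> 1
  row 3 [0011]: (0 OR (0 OR (0 IMPLIES 1))) -> 1
  row 4 [0100]: (1 OR (1 OR (0 IMPLIES 0))) -> 1
  row 5 [0101]: (1 OR (1 OR (0 IMPLIES 1))) -> 1
  row 6 [0110]: (1 OR (1 OR (0 IMPLIES 0))) -> 1
  row 7 [0111]: (1 OR (1 OR (0 IMPLIES 1))) -> 1
  row 8 [1000]: (0 OR (0 OR (1 IMPLIES 0))) -> 0
  row 9 [1001]: (0 OR (0 OR (1 IMPLIES 1))) -> 1
  row 10 [1010]: (0 OR (0 OR (1 IMPLIES 0))) -> 0
  row 11 [1011]: (0 OR (0 OR (1 IMPLIES 1))) -> 1
  row 12 [1100]: (1 OR (1 OR (1 IMPLIES 0))) -> 1
  row 13 [1101]: (1 OR (1 OR (1 IMPLIES 1))) -> 1
  row 14 [1110]: (1 OR (1 OR (1 IMPLIES 0))) -> 1
  row 15 [1111]: (1 OR (1 OR (1 IMPLIES 1))) -> 1
Full result column, 4 rows per line (P1,P2 fixed per line; P3,P4 runs 00..11 left to right):
  rows 0-3 [P1,P2=00]: 1111  = hex F
  rows 4-7 [P1,P2=01]: 1111  = hex F
  rows 8-11 [P1,P2=10]: 0101  = hex 5
  rows 12-15 [P1,P2=11]: 1111  = hex F
Output column (row 0 .. row 15) = 1111111101011111
Output column grouped in 4s = 1111 1111 0101 1111 = 0xFF5F
Convert to decimal digit by digit (value = value*16 + digit):
  F -> 15
  15*16 + 15 (F) = 255
  255*16 + 5 = 4085
  4085*16 + 15 (F) = 65375
Decimal = 65375

65375


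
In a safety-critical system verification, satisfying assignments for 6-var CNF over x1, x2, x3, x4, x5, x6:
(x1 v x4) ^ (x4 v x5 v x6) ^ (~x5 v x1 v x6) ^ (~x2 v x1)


CNF with 4 clauses over 6 vars (64 assignments).
An assignment satisfies CNF iff every clause has >=1 true literal.
Check each row (bits = x1,x2,x3,x4,x5,x6; clause T/F shown):
  row 0 [000000]: clauses=FFTT -> 0
  row 1 [000001]: clauses=FTTT -> 0
  row 2 [000010]: clauses=FTFT -> 0
  row 3 [000011]: clauses=FTTT -> 0
  row 4 [000100]: clauses=TTTT -> 1
  (every remaining row is evaluated the same way; all 64 results are listed next)
Full result column, 8 rows per line (x1,x2,x3 fixed per line; x4,x5,x6 runs 000..111 left to right):
  rows 0-7 [x1,x2,x3=000]: 00001101  (ones: 3)
  rows 8-15 [x1,x2,x3=001]: 00001101  (ones: 3)
  rows 16-23 [x1,x2,x3=010]: 00000000  (ones: 0)
  rows 24-31 [x1,x2,x3=011]: 00000000  (ones: 0)
  rows 32-39 [x1,x2,x3=100]: 01111111  (ones: 7)
  rows 40-47 [x1,x2,x3=101]: 01111111  (ones: 7)
  rows 48-55 [x1,x2,x3=110]: 01111111  (ones: 7)
  rows 56-63 [x1,x2,x3=111]: 01111111  (ones: 7)
Satisfying assignments = 3+3+0+0+7+7+7+7 = 34

34


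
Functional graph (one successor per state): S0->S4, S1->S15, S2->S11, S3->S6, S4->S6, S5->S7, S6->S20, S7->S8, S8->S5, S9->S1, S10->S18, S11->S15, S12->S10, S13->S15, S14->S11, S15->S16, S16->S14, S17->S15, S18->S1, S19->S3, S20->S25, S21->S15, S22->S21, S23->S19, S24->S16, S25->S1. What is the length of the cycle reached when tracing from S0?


Trace from S0 until a state repeats:
  S0 -> S4 -> S6 -> S20 -> S25 -> S1 -> S15 -> S16 -> S14 -> S11 -> S15
S15 first seen at step 6, revisited at step 10.
Cycle length = 10 - 6 = 4

4


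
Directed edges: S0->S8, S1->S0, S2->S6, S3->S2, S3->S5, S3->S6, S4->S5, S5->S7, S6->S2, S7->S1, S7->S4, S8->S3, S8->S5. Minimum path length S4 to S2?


BFS layer-by-layer from S4:
  dist 0: {S4}
  dist 1: {S5}
  dist 2: {S7}
  dist 3: {S1}
  dist 4: {S0}
  dist 5: {S8}
  dist 6: {S3}
  dist 7: {S2, S6}
  -> S2 reached at distance 7
Shortest path length = 7

7


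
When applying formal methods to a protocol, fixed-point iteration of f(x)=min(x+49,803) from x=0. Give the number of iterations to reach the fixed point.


Step 1: x=0, cap=803, increment=49
Step 2: x grows by 49 each step until capped at 803; fixed point is x=803
Step 3: iterations = ceil(803/49) = 17

17


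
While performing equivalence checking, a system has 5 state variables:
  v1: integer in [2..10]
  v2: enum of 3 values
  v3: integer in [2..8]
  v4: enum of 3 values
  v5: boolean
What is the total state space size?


State space = product of domain sizes of all variables.
Domain sizes:
  v1 (integer in [2..10]): 9
  v2 (enum of 3 values): 3
  v3 (integer in [2..8]): 7
  v4 (enum of 3 values): 3
  v5 (boolean): 2
Product = 9 * 3 * 7 * 3 * 2 = 1134

1134


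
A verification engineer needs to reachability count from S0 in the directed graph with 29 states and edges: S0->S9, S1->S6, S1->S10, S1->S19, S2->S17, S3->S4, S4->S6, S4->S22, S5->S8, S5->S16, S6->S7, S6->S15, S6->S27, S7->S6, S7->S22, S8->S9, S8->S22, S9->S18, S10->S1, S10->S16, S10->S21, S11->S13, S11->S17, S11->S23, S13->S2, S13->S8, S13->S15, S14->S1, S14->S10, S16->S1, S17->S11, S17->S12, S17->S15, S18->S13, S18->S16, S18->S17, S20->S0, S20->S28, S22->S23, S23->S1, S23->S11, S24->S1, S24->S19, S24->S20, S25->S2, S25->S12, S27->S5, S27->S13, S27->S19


BFS from S0:
  layer 0: {S0}
  layer 1: {S9}
  layer 2: {S18}
  layer 3: {S13, S16, S17}
  layer 4: {S1, S2, S8, S11, S12, S15}
  layer 5: {S6, S10, S19, S22, S23}
  layer 6: {S7, S21, S27}
  layer 7: {S5}
Reachable set: {S0, S1, S2, S5, S6, S7, S8, S9, S10, S11, S12, S13, S15, S16, S17, S18, S19, S21, S22, S23, S27}
Count = 21

21


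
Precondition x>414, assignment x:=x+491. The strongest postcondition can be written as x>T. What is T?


Formula: sp(P, x:=E) = exists old_x. (x = E[old_x/x]) AND P[old_x/x] (old_x is the value of x before the assignment; eliminate old_x by solving x = E[old_x/x] for old_x)
Step 1: Precondition P: x>414, i.e. old_x > 414
Step 2: Assignment gives x = old_x + 491, so old_x = x - 491
Step 3: Substitute into P: x - 491 > 414
Step 4: Simplify: x > 414+491 = 905

905


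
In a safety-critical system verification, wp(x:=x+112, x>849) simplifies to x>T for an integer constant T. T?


Formula: wp(x:=E, P) = P[E/x] (substitute E for x in postcondition)
Step 1: Postcondition: x>849
Step 2: Substitute x+112 for x: x+112>849
Step 3: Solve for x: x > 849-112 = 737

737


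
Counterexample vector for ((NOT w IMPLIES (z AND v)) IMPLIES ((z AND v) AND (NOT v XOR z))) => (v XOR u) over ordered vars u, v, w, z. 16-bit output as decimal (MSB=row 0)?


F1 = ((NOT w IMPLIES (z AND v)) IMPLIES ((z AND v) AND (NOT v XOR z)))
F2 = (v XOR u)
Counterexample to F1=>F2 is where F1=1 and F2=0.
Evaluate each row (bits = u,v,w,z, MSB first):
  row 0 [0000]: F1=1 F2=0 -> F1&~F2 -> 1
  row 1 [0001]: F1=1 F2=0 -> F1&~F2 -> 1
  row 2 [0010]: F1=0 F2=0 -> F1&~F2 -> 0
  row 3 [0011]: F1=0 F2=0 -> F1&~F2 -> 0
  row 4 [0100]: F1=1 F2=1 -> F1&~F2 -> 0
  row 5 [0101]: F1=1 F2=1 -> F1&~F2 -> 0
  row 6 [0110]: F1=0 F2=1 -> F1&~F2 -> 0
  row 7 [0111]: F1=1 F2=1 -> F1&~F2 -> 0
  row 8 [1000]: F1=1 F2=1 -> F1&~F2 -> 0
  row 9 [1001]: F1=1 F2=1 -> F1&~F2 -> 0
  row 10 [1010]: F1=0 F2=1 -> F1&~F2 -> 0
  row 11 [1011]: F1=0 F2=1 -> F1&~F2 -> 0
  row 12 [1100]: F1=1 F2=0 -> F1&~F2 -> 1
  row 13 [1101]: F1=1 F2=0 -> F1&~F2 -> 1
  row 14 [1110]: F1=0 F2=0 -> F1&~F2 -> 0
  row 15 [1111]: F1=1 F2=0 -> F1&~F2 -> 1
Full result column, 4 rows per line (u,v fixed per line; w,z runs 00..11 left to right):
  rows 0-3 [u,v=00]: 1100  = hex C
  rows 4-7 [u,v=01]: 0000  = hex 0
  rows 8-11 [u,v=10]: 0000  = hex 0
  rows 12-15 [u,v=11]: 1101  = hex D
Counterexample vector (row 0 .. row 15) = 1100000000001101
Output column grouped in 4s = 1100 0000 0000 1101 = 0xC00D
Convert to decimal digit by digit (value = value*16 + digit):
  C -> 12
  12*16 + 0 = 192
  192*16 + 0 = 3072
  3072*16 + 13 (D) = 49165
Decimal = 49165

49165


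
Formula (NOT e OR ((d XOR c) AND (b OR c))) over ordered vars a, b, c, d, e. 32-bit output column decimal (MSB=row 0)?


Formula: (NOT e OR ((d XOR c) AND (b OR c))) over a, b, c, d, e (32 rows)
Evaluate each row (bits = a,b,c,d,e, MSB first):
  row 0 [00000]: (NOT 0 OR ((0 XOR 0) AND (0 OR 0))) -> 1
  row 1 [00001]: (NOT 1 OR ((0 XOR 0) AND (0 OR 0))) -> 0
  row 2 [00010]: (NOT 0 OR ((1 XOR 0) AND (0 OR 0))) -> 1
  row 3 [00011]: (NOT 1 OR ((1 XOR 0) AND (0 OR 0))) -> 0
  row 4 [00100]: (NOT 0 OR ((0 XOR 1) AND (0 OR 1))) -> 1
  row 5 [00101]: (NOT 1 OR ((0 XOR 1) AND (0 OR 1))) -> 1
  row 6 [00110]: (NOT 0 OR ((1 XOR 1) AND (0 OR 1))) -> 1
  row 7 [00111]: (NOT 1 OR ((1 XOR 1) AND (0 OR 1))) -> 0
  row 8 [01000]: (NOT 0 OR ((0 XOR 0) AND (1 OR 0))) -> 1
  row 9 [01001]: (NOT 1 OR ((0 XOR 0) AND (1 OR 0))) -> 0
  row 10 [01010]: (NOT 0 OR ((1 XOR 0) AND (1 OR 0))) -> 1
  row 11 [01011]: (NOT 1 OR ((1 XOR 0) AND (1 OR 0))) -> 1
  row 12 [01100]: (NOT 0 OR ((0 XOR 1) AND (1 OR 1))) -> 1
  row 13 [01101]: (NOT 1 OR ((0 XOR 1) AND (1 OR 1))) -> 1
  row 14 [01110]: (NOT 0 OR ((1 XOR 1) AND (1 OR 1))) -> 1
  row 15 [01111]: (NOT 1 OR ((1 XOR 1) AND (1 OR 1))) -> 0
  row 16 [10000]: (NOT 0 OR ((0 XOR 0) AND (0 OR 0))) -> 1
  row 17 [10001]: (NOT 1 OR ((0 XOR 0) AND (0 OR 0))) -> 0
  row 18 [10010]: (NOT 0 OR ((1 XOR 0) AND (0 OR 0))) -> 1
  row 19 [10011]: (NOT 1 OR ((1 XOR 0) AND (0 OR 0))) -> 0
  row 20 [10100]: (NOT 0 OR ((0 XOR 1) AND (0 OR 1))) -> 1
  row 21 [10101]: (NOT 1 OR ((0 XOR 1) AND (0 OR 1))) -> 1
  row 22 [10110]: (NOT 0 OR ((1 XOR 1) AND (0 OR 1))) -> 1
  row 23 [10111]: (NOT 1 OR ((1 XOR 1) AND (0 OR 1))) -> 0
  row 24 [11000]: (NOT 0 OR ((0 XOR 0) AND (1 OR 0))) -> 1
  row 25 [11001]: (NOT 1 OR ((0 XOR 0) AND (1 OR 0))) -> 0
  row 26 [11010]: (NOT 0 OR ((1 XOR 0) AND (1 OR 0))) -> 1
  row 27 [11011]: (NOT 1 OR ((1 XOR 0) AND (1 OR 0))) -> 1
  row 28 [11100]: (NOT 0 OR ((0 XOR 1) AND (1 OR 1))) -> 1
  row 29 [11101]: (NOT 1 OR ((0 XOR 1) AND (1 OR 1))) -> 1
  row 30 [11110]: (NOT 0 OR ((1 XOR 1) AND (1 OR 1))) -> 1
  row 31 [11111]: (NOT 1 OR ((1 XOR 1) AND (1 OR 1))) -> 0
Full result column, 4 rows per line (a,b,c fixed per line; d,e runs 00..11 left to right):
  rows 0-3 [a,b,c=000]: 1010  = hex A
  rows 4-7 [a,b,c=001]: 1110  = hex E
  rows 8-11 [a,b,c=010]: 1011  = hex B
  rows 12-15 [a,b,c=011]: 1110  = hex E
  rows 16-19 [a,b,c=100]: 1010  = hex A
  rows 20-23 [a,b,c=101]: 1110  = hex E
  rows 24-27 [a,b,c=110]: 1011  = hex B
  rows 28-31 [a,b,c=111]: 1110  = hex E
Output column (row 0 .. row 31) = 10101110101111101010111010111110
Output column grouped in 4s = 1010 1110 1011 1110 1010 1110 1011 1110 = 0xAEBEAEBE
Convert to decimal digit by digit (value = value*16 + digit):
  A -> 10
  10*16 + 14 (E) = 174
  174*16 + 11 (B) = 2795
  2795*16 + 14 (E) = 44734
  44734*16 + 10 (A) = 715754
  715754*16 + 14 (E) = 11452078
  11452078*16 + 11 (B) = 183233259
  183233259*16 + 14 (E) = 2931732158
Decimal = 2931732158

2931732158


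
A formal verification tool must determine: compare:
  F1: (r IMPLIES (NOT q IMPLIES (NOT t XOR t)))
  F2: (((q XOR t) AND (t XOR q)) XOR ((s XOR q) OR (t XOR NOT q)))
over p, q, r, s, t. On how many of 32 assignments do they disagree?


F1 = (r IMPLIES (NOT q IMPLIES (NOT t XOR t)))
F2 = (((q XOR t) AND (t XOR q)) XOR ((s XOR q) OR (t XOR NOT q)))
Evaluate both on each of 32 rows (bits = p,q,r,s,t):
  row 0 [00000]: F1=1 F2=1 -> 0
  row 1 [00001]: F1=1 F2=1 -> 0
  row 2 [00010]: F1=1 F2=1 -> 0
  row 3 [00011]: F1=1 F2=0 (differ) -> 1
  row 4 [00100]: F1=1 F2=1 -> 0
  row 5 [00101]: F1=1 F2=1 -> 0
  row 6 [00110]: F1=1 F2=1 -> 0
  row 7 [00111]: F1=1 F2=0 (differ) -> 1
  row 8 [01000]: F1=1 F2=0 (differ) -> 1
  row 9 [01001]: F1=1 F2=1 -> 0
  row 10 [01010]: F1=1 F2=1 -> 0
  row 11 [01011]: F1=1 F2=1 -> 0
  row 12 [01100]: F1=1 F2=0 (differ) -> 1
  row 13 [01101]: F1=1 F2=1 -> 0
  row 14 [01110]: F1=1 F2=1 -> 0
  row 15 [01111]: F1=1 F2=1 -> 0
  row 16 [10000]: F1=1 F2=1 -> 0
  row 17 [10001]: F1=1 F2=1 -> 0
  row 18 [10010]: F1=1 F2=1 -> 0
  row 19 [10011]: F1=1 F2=0 (differ) -> 1
  row 20 [10100]: F1=1 F2=1 -> 0
  row 21 [10101]: F1=1 F2=1 -> 0
  row 22 [10110]: F1=1 F2=1 -> 0
  row 23 [10111]: F1=1 F2=0 (differ) -> 1
  row 24 [11000]: F1=1 F2=0 (differ) -> 1
  row 25 [11001]: F1=1 F2=1 -> 0
  row 26 [11010]: F1=1 F2=1 -> 0
  row 27 [11011]: F1=1 F2=1 -> 0
  row 28 [11100]: F1=1 F2=0 (differ) -> 1
  row 29 [11101]: F1=1 F2=1 -> 0
  row 30 [11110]: F1=1 F2=1 -> 0
  row 31 [11111]: F1=1 F2=1 -> 0
Full result column, 8 rows per line (p,q fixed per line; r,s,t runs 000..111 left to right):
  rows 0-7 [p,q=00]: 00010001  (ones: 2)
  rows 8-15 [p,q=01]: 10001000  (ones: 2)
  rows 16-23 [p,q=10]: 00010001  (ones: 2)
  rows 24-31 [p,q=11]: 10001000  (ones: 2)
Disagreements = 2+2+2+2 = 8

8


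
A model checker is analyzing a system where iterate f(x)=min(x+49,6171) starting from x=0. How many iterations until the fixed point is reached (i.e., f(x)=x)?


Step 1: x=0, cap=6171, increment=49
Step 2: x grows by 49 each step until capped at 6171; fixed point is x=6171
Step 3: iterations = ceil(6171/49) = 126

126


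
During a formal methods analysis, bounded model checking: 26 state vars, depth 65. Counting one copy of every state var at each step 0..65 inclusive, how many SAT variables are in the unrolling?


BMC unrolls to depth k, creating one copy of each state var for steps 0..k.
Step count = 65 + 1 = 66 (steps 0 through 65)
Vars per step = 26
Total = 26 * 66 = 1716

1716


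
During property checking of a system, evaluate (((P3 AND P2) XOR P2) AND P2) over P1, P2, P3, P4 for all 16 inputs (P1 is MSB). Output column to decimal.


Formula: (((P3 AND P2) XOR P2) AND P2) over P1, P2, P3, P4 (16 rows)
Evaluate each row (bits = P1,P2,P3,P4, MSB first):
  row 0 [0000]: (((0 AND 0) XOR 0) AND 0) -> 0
  row 1 [0001]: (((0 AND 0) XOR 0) AND 0) -> 0
  row 2 [0010]: (((1 AND 0) XOR 0) AND 0) -> 0
  row 3 [0011]: (((1 AND 0) XOR 0) AND 0) -> 0
  row 4 [0100]: (((0 AND 1) XOR 1) AND 1) -> 1
  row 5 [0101]: (((0 AND 1) XOR 1) AND 1) -> 1
  row 6 [0110]: (((1 AND 1) XOR 1) AND 1) -> 0
  row 7 [0111]: (((1 AND 1) XOR 1) AND 1) -> 0
  row 8 [1000]: (((0 AND 0) XOR 0) AND 0) -> 0
  row 9 [1001]: (((0 AND 0) XOR 0) AND 0) -> 0
  row 10 [1010]: (((1 AND 0) XOR 0) AND 0) -> 0
  row 11 [1011]: (((1 AND 0) XOR 0) AND 0) -> 0
  row 12 [1100]: (((0 AND 1) XOR 1) AND 1) -> 1
  row 13 [1101]: (((0 AND 1) XOR 1) AND 1) -> 1
  row 14 [1110]: (((1 AND 1) XOR 1) AND 1) -> 0
  row 15 [1111]: (((1 AND 1) XOR 1) AND 1) -> 0
Full result column, 4 rows per line (P1,P2 fixed per line; P3,P4 runs 00..11 left to right):
  rows 0-3 [P1,P2=00]: 0000  = hex 0
  rows 4-7 [P1,P2=01]: 1100  = hex C
  rows 8-11 [P1,P2=10]: 0000  = hex 0
  rows 12-15 [P1,P2=11]: 1100  = hex C
Output column (row 0 .. row 15) = 0000110000001100
Output column grouped in 4s = 0000 1100 0000 1100 = 0x0C0C
Convert to decimal digit by digit (value = value*16 + digit):
  0 -> 0
  0*16 + 12 (C) = 12
  12*16 + 0 = 192
  192*16 + 12 (C) = 3084
Decimal = 3084

3084


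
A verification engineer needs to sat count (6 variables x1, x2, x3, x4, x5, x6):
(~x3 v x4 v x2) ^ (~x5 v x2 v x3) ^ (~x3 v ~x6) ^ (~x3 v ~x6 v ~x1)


CNF with 4 clauses over 6 vars (64 assignments).
An assignment satisfies CNF iff every clause has >=1 true literal.
Check each row (bits = x1,x2,x3,x4,x5,x6; clause T/F shown):
  row 0 [000000]: clauses=TTTT -> 1
  row 1 [000001]: clauses=TTTT -> 1
  row 2 [000010]: clauses=TFTT -> 0
  row 3 [000011]: clauses=TFTT -> 0
  row 4 [000100]: clauses=TTTT -> 1
  (every remaining row is evaluated the same way; all 64 results are listed next)
Full result column, 8 rows per line (x1,x2,x3 fixed per line; x4,x5,x6 runs 000..111 left to right):
  rows 0-7 [x1,x2,x3=000]: 11001100  (ones: 4)
  rows 8-15 [x1,x2,x3=001]: 00001010  (ones: 2)
  rows 16-23 [x1,x2,x3=010]: 11111111  (ones: 8)
  rows 24-31 [x1,x2,x3=011]: 10101010  (ones: 4)
  rows 32-39 [x1,x2,x3=100]: 11001100  (ones: 4)
  rows 40-47 [x1,x2,x3=101]: 00001010  (ones: 2)
  rows 48-55 [x1,x2,x3=110]: 11111111  (ones: 8)
  rows 56-63 [x1,x2,x3=111]: 10101010  (ones: 4)
Satisfying assignments = 4+2+8+4+4+2+8+4 = 36

36


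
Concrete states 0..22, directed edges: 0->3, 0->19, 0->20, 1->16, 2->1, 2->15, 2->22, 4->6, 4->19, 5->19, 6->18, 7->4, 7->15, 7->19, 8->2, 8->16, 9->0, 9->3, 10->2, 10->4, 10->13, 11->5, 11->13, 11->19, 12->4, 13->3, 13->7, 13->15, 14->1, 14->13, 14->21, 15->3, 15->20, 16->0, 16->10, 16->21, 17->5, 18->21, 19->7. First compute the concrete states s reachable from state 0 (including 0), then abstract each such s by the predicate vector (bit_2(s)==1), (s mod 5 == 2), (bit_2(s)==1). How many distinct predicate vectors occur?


BFS from 0:
Concrete reachable: {0, 3, 4, 6, 7, 15, 18, 19, 20, 21}
Abstract via predicates (bit_2(s)==1), (s mod 5 == 2), (bit_2(s)==1):
  (0,0,0) <- {0, 3, 18, 19}
  (1,0,1) <- {4, 6, 15, 20, 21}
  (1,1,1) <- {7}
Distinct abstract states = 3

3


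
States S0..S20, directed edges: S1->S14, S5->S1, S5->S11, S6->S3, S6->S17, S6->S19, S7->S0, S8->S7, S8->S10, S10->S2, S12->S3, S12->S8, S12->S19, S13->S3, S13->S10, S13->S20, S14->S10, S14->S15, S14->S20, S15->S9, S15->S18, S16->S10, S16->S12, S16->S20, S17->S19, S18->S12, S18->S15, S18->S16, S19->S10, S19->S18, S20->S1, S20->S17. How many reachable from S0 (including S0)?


BFS from S0:
  layer 0: {S0}
Reachable set: {S0}
Count = 1

1


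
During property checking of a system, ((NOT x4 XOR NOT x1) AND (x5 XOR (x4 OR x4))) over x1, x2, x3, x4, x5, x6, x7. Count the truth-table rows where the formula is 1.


Formula: ((NOT x4 XOR NOT x1) AND (x5 XOR (x4 OR x4))) over 7 vars (128 rows)
Evaluate each row (x1, x2, x3, x4, x5, x6, x7 as bits, MSB first):
  row 0 [0000000]: ((NOT 0 XOR NOT 0) AND (0 XOR (0 OR 0))) -> 0
  row 1 [0000001]: ((NOT 0 XOR NOT 0) AND (0 XOR (0 OR 0))) -> 0
  row 2 [0000010]: ((NOT 0 XOR NOT 0) AND (0 XOR (0 OR 0))) -> 0
  row 3 [0000011]: ((NOT 0 XOR NOT 0) AND (0 XOR (0 OR 0))) -> 0
  row 4 [0000100]: ((NOT 0 XOR NOT 0) AND (1 XOR (0 OR 0))) -> 0
  (every remaining row is evaluated the same way; all 128 results are listed next)
Full result column, 8 rows per line (x1,x2,x3,x4 fixed per line; x5,x6,x7 runs 000..111 left to right):
  rows 0-7 [x1,x2,x3,x4=0000]: 00000000  (ones: 0)
  rows 8-15 [x1,x2,x3,x4=0001]: 11110000  (ones: 4)
  rows 16-23 [x1,x2,x3,x4=0010]: 00000000  (ones: 0)
  rows 24-31 [x1,x2,x3,x4=0011]: 11110000  (ones: 4)
  rows 32-39 [x1,x2,x3,x4=0100]: 00000000  (ones: 0)
  rows 40-47 [x1,x2,x3,x4=0101]: 11110000  (ones: 4)
  rows 48-55 [x1,x2,x3,x4=0110]: 00000000  (ones: 0)
  rows 56-63 [x1,x2,x3,x4=0111]: 11110000  (ones: 4)
  rows 64-71 [x1,x2,x3,x4=1000]: 00001111  (ones: 4)
  rows 72-79 [x1,x2,x3,x4=1001]: 00000000  (ones: 0)
  rows 80-87 [x1,x2,x3,x4=1010]: 00001111  (ones: 4)
  rows 88-95 [x1,x2,x3,x4=1011]: 00000000  (ones: 0)
  rows 96-103 [x1,x2,x3,x4=1100]: 00001111  (ones: 4)
  rows 104-111 [x1,x2,x3,x4=1101]: 00000000  (ones: 0)
  rows 112-119 [x1,x2,x3,x4=1110]: 00001111  (ones: 4)
  rows 120-127 [x1,x2,x3,x4=1111]: 00000000  (ones: 0)
Count of 1-rows = 0+4+0+4+0+4+0+4+4+0+4+0+4+0+4+0 = 32

32


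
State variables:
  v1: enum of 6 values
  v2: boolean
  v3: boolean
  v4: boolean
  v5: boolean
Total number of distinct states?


State space = product of domain sizes of all variables.
Domain sizes:
  v1 (enum of 6 values): 6
  v2 (boolean): 2
  v3 (boolean): 2
  v4 (boolean): 2
  v5 (boolean): 2
Product = 6 * 2 * 2 * 2 * 2 = 96

96


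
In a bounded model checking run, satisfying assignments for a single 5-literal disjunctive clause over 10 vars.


Step 1: Total=2^10=1024
Step 2: Unsat when all 5 false: 2^5=32
Step 3: Sat=1024-32=992

992


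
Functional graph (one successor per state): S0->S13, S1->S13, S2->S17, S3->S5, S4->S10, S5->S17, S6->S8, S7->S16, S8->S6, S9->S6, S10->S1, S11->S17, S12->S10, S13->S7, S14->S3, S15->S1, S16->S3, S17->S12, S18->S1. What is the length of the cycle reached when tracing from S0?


Trace from S0 until a state repeats:
  S0 -> S13 -> S7 -> S16 -> S3 -> S5 -> S17 -> S12 -> S10 -> S1 -> S13
S13 first seen at step 1, revisited at step 10.
Cycle length = 10 - 1 = 9

9


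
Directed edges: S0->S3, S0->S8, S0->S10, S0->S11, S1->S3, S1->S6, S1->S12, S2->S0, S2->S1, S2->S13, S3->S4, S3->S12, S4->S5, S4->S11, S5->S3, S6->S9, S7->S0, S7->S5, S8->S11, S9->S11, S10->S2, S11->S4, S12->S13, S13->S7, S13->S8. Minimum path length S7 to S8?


BFS layer-by-layer from S7:
  dist 0: {S7}
  dist 1: {S0, S5}
  dist 2: {S3, S8, S10, S11}
  -> S8 reached at distance 2
Shortest path length = 2

2


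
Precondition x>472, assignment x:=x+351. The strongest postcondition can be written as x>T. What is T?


Formula: sp(P, x:=E) = exists old_x. (x = E[old_x/x]) AND P[old_x/x] (old_x is the value of x before the assignment; eliminate old_x by solving x = E[old_x/x] for old_x)
Step 1: Precondition P: x>472, i.e. old_x > 472
Step 2: Assignment gives x = old_x + 351, so old_x = x - 351
Step 3: Substitute into P: x - 351 > 472
Step 4: Simplify: x > 472+351 = 823

823


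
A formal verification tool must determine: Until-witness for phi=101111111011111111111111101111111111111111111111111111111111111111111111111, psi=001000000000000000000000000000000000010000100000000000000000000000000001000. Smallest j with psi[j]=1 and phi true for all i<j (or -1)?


(phi U psi) at 0: need smallest j with psi[j]=1 and phi[i]=1 for all i in [0,j).
Scan from step 0:
  step 0: phi=1, psi=0 -> continue
  step 1: phi=0 -> phi-prefix broken from here
  step 2: psi=1 but phi already failed -> not a witness
  step 37: psi=1 but phi already failed -> not a witness
  step 42: psi=1 but phi already failed -> not a witness
  step 71: psi=1 but phi already failed -> not a witness
  end of trace: no witness -> -1
Witness step = -1

-1


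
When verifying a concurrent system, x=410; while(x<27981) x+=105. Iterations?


Step 1: x goes from 410 toward 27981 by 105; the body runs while x<27981, so iterations = ceil((bound-start)/step)
Step 2: Distance=27571
Step 3: ceil(27571/105)=263

263


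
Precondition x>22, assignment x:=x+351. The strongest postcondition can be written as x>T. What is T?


Formula: sp(P, x:=E) = exists old_x. (x = E[old_x/x]) AND P[old_x/x] (old_x is the value of x before the assignment; eliminate old_x by solving x = E[old_x/x] for old_x)
Step 1: Precondition P: x>22, i.e. old_x > 22
Step 2: Assignment gives x = old_x + 351, so old_x = x - 351
Step 3: Substitute into P: x - 351 > 22
Step 4: Simplify: x > 22+351 = 373

373


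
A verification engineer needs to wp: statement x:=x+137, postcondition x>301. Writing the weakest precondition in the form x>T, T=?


Formula: wp(x:=E, P) = P[E/x] (substitute E for x in postcondition)
Step 1: Postcondition: x>301
Step 2: Substitute x+137 for x: x+137>301
Step 3: Solve for x: x > 301-137 = 164

164


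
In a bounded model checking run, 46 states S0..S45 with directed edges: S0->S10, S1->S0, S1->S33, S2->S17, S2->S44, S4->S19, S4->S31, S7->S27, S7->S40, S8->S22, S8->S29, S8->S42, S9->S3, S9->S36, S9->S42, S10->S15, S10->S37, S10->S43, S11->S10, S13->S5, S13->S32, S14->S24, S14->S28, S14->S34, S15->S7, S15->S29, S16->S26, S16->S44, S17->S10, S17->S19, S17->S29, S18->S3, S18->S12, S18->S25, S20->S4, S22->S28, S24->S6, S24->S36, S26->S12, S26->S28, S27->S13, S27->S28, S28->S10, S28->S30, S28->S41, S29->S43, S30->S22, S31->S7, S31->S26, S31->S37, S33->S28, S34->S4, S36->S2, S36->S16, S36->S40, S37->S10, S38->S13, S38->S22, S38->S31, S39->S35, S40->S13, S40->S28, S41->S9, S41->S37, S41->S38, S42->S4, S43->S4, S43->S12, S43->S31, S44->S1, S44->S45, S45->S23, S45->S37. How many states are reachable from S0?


BFS from S0:
  layer 0: {S0}
  layer 1: {S10}
  layer 2: {S15, S37, S43}
  layer 3: {S4, S7, S12, S29, S31}
  layer 4: {S19, S26, S27, S40}
  layer 5: {S13, S28}
  layer 6: {S5, S30, S32, S41}
  layer 7: {S9, S22, S38}
  layer 8: {S3, S36, S42}
  layer 9: {S2, S16}
  layer 10: {S17, S44}
  layer 11: {S1, S45}
  layer 12: {S23, S33}
Reachable set: {S0, S1, S2, S3, S4, S5, S7, S9, S10, S12, S13, S15, S16, S17, S19, S22, S23, S26, S27, S28, S29, S30, S31, S32, S33, S36, S37, S38, S40, S41, S42, S43, S44, S45}
Count = 34

34


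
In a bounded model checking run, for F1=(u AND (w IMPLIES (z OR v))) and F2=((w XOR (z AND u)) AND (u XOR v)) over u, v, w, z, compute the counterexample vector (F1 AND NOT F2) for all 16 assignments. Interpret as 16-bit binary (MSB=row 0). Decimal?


F1 = (u AND (w IMPLIES (z OR v)))
F2 = ((w XOR (z AND u)) AND (u XOR v))
Counterexample to F1=>F2 is where F1=1 and F2=0.
Evaluate each row (bits = u,v,w,z, MSB first):
  row 0 [0000]: F1=0 F2=0 -> F1&~F2 -> 0
  row 1 [0001]: F1=0 F2=0 -> F1&~F2 -> 0
  row 2 [0010]: F1=0 F2=0 -> F1&~F2 -> 0
  row 3 [0011]: F1=0 F2=0 -> F1&~F2 -> 0
  row 4 [0100]: F1=0 F2=0 -> F1&~F2 -> 0
  row 5 [0101]: F1=0 F2=0 -> F1&~F2 -> 0
  row 6 [0110]: F1=0 F2=1 -> F1&~F2 -> 0
  row 7 [0111]: F1=0 F2=1 -> F1&~F2 -> 0
  row 8 [1000]: F1=1 F2=0 -> F1&~F2 -> 1
  row 9 [1001]: F1=1 F2=1 -> F1&~F2 -> 0
  row 10 [1010]: F1=0 F2=1 -> F1&~F2 -> 0
  row 11 [1011]: F1=1 F2=0 -> F1&~F2 -> 1
  row 12 [1100]: F1=1 F2=0 -> F1&~F2 -> 1
  row 13 [1101]: F1=1 F2=0 -> F1&~F2 -> 1
  row 14 [1110]: F1=1 F2=0 -> F1&~F2 -> 1
  row 15 [1111]: F1=1 F2=0 -> F1&~F2 -> 1
Full result column, 4 rows per line (u,v fixed per line; w,z runs 00..11 left to right):
  rows 0-3 [u,v=00]: 0000  = hex 0
  rows 4-7 [u,v=01]: 0000  = hex 0
  rows 8-11 [u,v=10]: 1001  = hex 9
  rows 12-15 [u,v=11]: 1111  = hex F
Counterexample vector (row 0 .. row 15) = 0000000010011111
Output column grouped in 4s = 0000 0000 1001 1111 = 0x009F
Convert to decimal digit by digit (value = value*16 + digit):
  0 -> 0
  0*16 + 0 = 0
  0*16 + 9 = 9
  9*16 + 15 (F) = 159
Decimal = 159

159


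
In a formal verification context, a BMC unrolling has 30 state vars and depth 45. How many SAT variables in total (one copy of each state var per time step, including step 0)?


BMC unrolls to depth k, creating one copy of each state var for steps 0..k.
Step count = 45 + 1 = 46 (steps 0 through 45)
Vars per step = 30
Total = 30 * 46 = 1380

1380


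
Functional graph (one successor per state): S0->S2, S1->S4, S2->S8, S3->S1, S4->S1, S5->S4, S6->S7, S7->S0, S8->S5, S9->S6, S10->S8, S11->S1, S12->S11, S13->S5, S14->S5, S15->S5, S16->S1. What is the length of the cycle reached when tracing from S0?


Trace from S0 until a state repeats:
  S0 -> S2 -> S8 -> S5 -> S4 -> S1 -> S4
S4 first seen at step 4, revisited at step 6.
Cycle length = 6 - 4 = 2

2


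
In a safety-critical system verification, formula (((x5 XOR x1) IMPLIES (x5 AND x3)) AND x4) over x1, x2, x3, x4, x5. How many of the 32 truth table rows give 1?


Formula: (((x5 XOR x1) IMPLIES (x5 AND x3)) AND x4) over 5 vars (32 rows)
Evaluate each row (x1, x2, x3, x4, x5 as bits, MSB first):
  row 0 [00000]: (((0 XOR 0) IMPLIES (0 AND 0)) AND 0) -> 0
  row 1 [00001]: (((1 XOR 0) IMPLIES (1 AND 0)) AND 0) -> 0
  row 2 [00010]: (((0 XOR 0) IMPLIES (0 AND 0)) AND 1) -> 1
  row 3 [00011]: (((1 XOR 0) IMPLIES (1 AND 0)) AND 1) -> 0
  row 4 [00100]: (((0 XOR 0) IMPLIES (0 AND 1)) AND 0) -> 0
  row 5 [00101]: (((1 XOR 0) IMPLIES (1 AND 1)) AND 0) -> 0
  row 6 [00110]: (((0 XOR 0) IMPLIES (0 AND 1)) AND 1) -> 1
  row 7 [00111]: (((1 XOR 0) IMPLIES (1 AND 1)) AND 1) -> 1
  row 8 [01000]: (((0 XOR 0) IMPLIES (0 AND 0)) AND 0) -> 0
  row 9 [01001]: (((1 XOR 0) IMPLIES (1 AND 0)) AND 0) -> 0
  row 10 [01010]: (((0 XOR 0) IMPLIES (0 AND 0)) AND 1) -> 1
  row 11 [01011]: (((1 XOR 0) IMPLIES (1 AND 0)) AND 1) -> 0
  row 12 [01100]: (((0 XOR 0) IMPLIES (0 AND 1)) AND 0) -> 0
  row 13 [01101]: (((1 XOR 0) IMPLIES (1 AND 1)) AND 0) -> 0
  row 14 [01110]: (((0 XOR 0) IMPLIES (0 AND 1)) AND 1) -> 1
  row 15 [01111]: (((1 XOR 0) IMPLIES (1 AND 1)) AND 1) -> 1
  row 16 [10000]: (((0 XOR 1) IMPLIES (0 AND 0)) AND 0) -> 0
  row 17 [10001]: (((1 XOR 1) IMPLIES (1 AND 0)) AND 0) -> 0
  row 18 [10010]: (((0 XOR 1) IMPLIES (0 AND 0)) AND 1) -> 0
  row 19 [10011]: (((1 XOR 1) IMPLIES (1 AND 0)) AND 1) -> 1
  row 20 [10100]: (((0 XOR 1) IMPLIES (0 AND 1)) AND 0) -> 0
  row 21 [10101]: (((1 XOR 1) IMPLIES (1 AND 1)) AND 0) -> 0
  row 22 [10110]: (((0 XOR 1) IMPLIES (0 AND 1)) AND 1) -> 0
  row 23 [10111]: (((1 XOR 1) IMPLIES (1 AND 1)) AND 1) -> 1
  row 24 [11000]: (((0 XOR 1) IMPLIES (0 AND 0)) AND 0) -> 0
  row 25 [11001]: (((1 XOR 1) IMPLIES (1 AND 0)) AND 0) -> 0
  row 26 [11010]: (((0 XOR 1) IMPLIES (0 AND 0)) AND 1) -> 0
  row 27 [11011]: (((1 XOR 1) IMPLIES (1 AND 0)) AND 1) -> 1
  row 28 [11100]: (((0 XOR 1) IMPLIES (0 AND 1)) AND 0) -> 0
  row 29 [11101]: (((1 XOR 1) IMPLIES (1 AND 1)) AND 0) -> 0
  row 30 [11110]: (((0 XOR 1) IMPLIES (0 AND 1)) AND 1) -> 0
  row 31 [11111]: (((1 XOR 1) IMPLIES (1 AND 1)) AND 1) -> 1
Full result column, 8 rows per line (x1,x2 fixed per line; x3,x4,x5 runs 000..111 left to right):
  rows 0-7 [x1,x2=00]: 00100011  (ones: 3)
  rows 8-15 [x1,x2=01]: 00100011  (ones: 3)
  rows 16-23 [x1,x2=10]: 00010001  (ones: 2)
  rows 24-31 [x1,x2=11]: 00010001  (ones: 2)
Count of 1-rows = 3+3+2+2 = 10

10


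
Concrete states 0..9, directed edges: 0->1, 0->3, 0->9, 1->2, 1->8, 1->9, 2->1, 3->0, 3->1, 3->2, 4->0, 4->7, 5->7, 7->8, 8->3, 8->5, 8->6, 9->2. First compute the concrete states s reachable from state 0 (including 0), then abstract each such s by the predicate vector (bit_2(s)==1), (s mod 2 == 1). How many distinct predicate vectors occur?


BFS from 0:
Concrete reachable: {0, 1, 2, 3, 5, 6, 7, 8, 9}
Abstract via predicates (bit_2(s)==1), (s mod 2 == 1):
  (0,0) <- {0, 2, 8}
  (0,1) <- {1, 3, 9}
  (1,0) <- {6}
  (1,1) <- {5, 7}
Distinct abstract states = 4

4


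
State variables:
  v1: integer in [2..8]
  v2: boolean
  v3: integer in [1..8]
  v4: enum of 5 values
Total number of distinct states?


State space = product of domain sizes of all variables.
Domain sizes:
  v1 (integer in [2..8]): 7
  v2 (boolean): 2
  v3 (integer in [1..8]): 8
  v4 (enum of 5 values): 5
Product = 7 * 2 * 8 * 5 = 560

560


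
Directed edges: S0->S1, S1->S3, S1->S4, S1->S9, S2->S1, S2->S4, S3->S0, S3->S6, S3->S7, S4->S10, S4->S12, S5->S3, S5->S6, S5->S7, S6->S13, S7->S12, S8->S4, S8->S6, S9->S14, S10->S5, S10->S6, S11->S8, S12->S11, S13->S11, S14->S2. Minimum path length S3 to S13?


BFS layer-by-layer from S3:
  dist 0: {S3}
  dist 1: {S0, S6, S7}
  dist 2: {S1, S12, S13}
  -> S13 reached at distance 2
Shortest path length = 2

2


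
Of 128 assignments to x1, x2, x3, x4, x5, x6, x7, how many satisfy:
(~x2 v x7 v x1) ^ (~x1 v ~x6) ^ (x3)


CNF with 3 clauses over 7 vars (128 assignments).
An assignment satisfies CNF iff every clause has >=1 true literal.
Check each row (bits = x1,x2,x3,x4,x5,x6,x7; clause T/F shown):
  row 0 [0000000]: clauses=TTF -> 0
  row 1 [0000001]: clauses=TTF -> 0
  row 2 [0000010]: clauses=TTF -> 0
  row 3 [0000011]: clauses=TTF -> 0
  row 4 [0000100]: clauses=TTF -> 0
  (every remaining row is evaluated the same way; all 128 results are listed next)
Full result column, 8 rows per line (x1,x2,x3,x4 fixed per line; x5,x6,x7 runs 000..111 left to right):
  rows 0-7 [x1,x2,x3,x4=0000]: 00000000  (ones: 0)
  rows 8-15 [x1,x2,x3,x4=0001]: 00000000  (ones: 0)
  rows 16-23 [x1,x2,x3,x4=0010]: 11111111  (ones: 8)
  rows 24-31 [x1,x2,x3,x4=0011]: 11111111  (ones: 8)
  rows 32-39 [x1,x2,x3,x4=0100]: 00000000  (ones: 0)
  rows 40-47 [x1,x2,x3,x4=0101]: 00000000  (ones: 0)
  rows 48-55 [x1,x2,x3,x4=0110]: 01010101  (ones: 4)
  rows 56-63 [x1,x2,x3,x4=0111]: 01010101  (ones: 4)
  rows 64-71 [x1,x2,x3,x4=1000]: 00000000  (ones: 0)
  rows 72-79 [x1,x2,x3,x4=1001]: 00000000  (ones: 0)
  rows 80-87 [x1,x2,x3,x4=1010]: 11001100  (ones: 4)
  rows 88-95 [x1,x2,x3,x4=1011]: 11001100  (ones: 4)
  rows 96-103 [x1,x2,x3,x4=1100]: 00000000  (ones: 0)
  rows 104-111 [x1,x2,x3,x4=1101]: 00000000  (ones: 0)
  rows 112-119 [x1,x2,x3,x4=1110]: 11001100  (ones: 4)
  rows 120-127 [x1,x2,x3,x4=1111]: 11001100  (ones: 4)
Satisfying assignments = 0+0+8+8+0+0+4+4+0+0+4+4+0+0+4+4 = 40

40


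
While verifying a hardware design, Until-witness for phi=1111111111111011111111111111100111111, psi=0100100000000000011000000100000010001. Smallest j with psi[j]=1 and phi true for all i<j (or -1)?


(phi U psi) at 0: need smallest j with psi[j]=1 and phi[i]=1 for all i in [0,j).
Scan from step 0:
  step 0: phi=1, psi=0 -> continue
  step 1: psi=1 and phi held for [0,1) -> witness found
Witness step = 1

1


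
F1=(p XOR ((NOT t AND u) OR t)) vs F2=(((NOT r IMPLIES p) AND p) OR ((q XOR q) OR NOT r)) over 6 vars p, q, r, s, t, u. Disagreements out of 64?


F1 = (p XOR ((NOT t AND u) OR t))
F2 = (((NOT r IMPLIES p) AND p) OR ((q XOR q) OR NOT r))
Evaluate both on each of 64 rows (bits = p,q,r,s,t,u):
  row 0 [000000]: F1=0 F2=1 (differ) -> 1
  row 1 [000001]: F1=1 F2=1 -> 0
  row 2 [000010]: F1=1 F2=1 -> 0
  row 3 [000011]: F1=1 F2=1 -> 0
  row 4 [000100]: F1=0 F2=1 (differ) -> 1
  (every remaining row is evaluated the same way; all 64 results are listed next)
Full result column, 8 rows per line (p,q,r fixed per line; s,t,u runs 000..111 left to right):
  rows 0-7 [p,q,r=000]: 10001000  (ones: 2)
  rows 8-15 [p,q,r=001]: 01110111  (ones: 6)
  rows 16-23 [p,q,r=010]: 10001000  (ones: 2)
  rows 24-31 [p,q,r=011]: 01110111  (ones: 6)
  rows 32-39 [p,q,r=100]: 01110111  (ones: 6)
  rows 40-47 [p,q,r=101]: 01110111  (ones: 6)
  rows 48-55 [p,q,r=110]: 01110111  (ones: 6)
  rows 56-63 [p,q,r=111]: 01110111  (ones: 6)
Disagreements = 2+6+2+6+6+6+6+6 = 40

40


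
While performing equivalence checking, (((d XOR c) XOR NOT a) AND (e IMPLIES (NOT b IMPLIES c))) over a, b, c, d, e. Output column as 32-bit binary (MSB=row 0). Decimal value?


Formula: (((d XOR c) XOR NOT a) AND (e IMPLIES (NOT b IMPLIES c))) over a, b, c, d, e (32 rows)
Evaluate each row (bits = a,b,c,d,e, MSB first):
  row 0 [00000]: (((0 XOR 0) XOR NOT 0) AND (0 IMPLIES (NOT 0 IMPLIES 0))) -> 1
  row 1 [00001]: (((0 XOR 0) XOR NOT 0) AND (1 IMPLIES (NOT 0 IMPLIES 0))) -> 0
  row 2 [00010]: (((1 XOR 0) XOR NOT 0) AND (0 IMPLIES (NOT 0 IMPLIES 0))) -> 0
  row 3 [00011]: (((1 XOR 0) XOR NOT 0) AND (1 IMPLIES (NOT 0 IMPLIES 0))) -> 0
  row 4 [00100]: (((0 XOR 1) XOR NOT 0) AND (0 IMPLIES (NOT 0 IMPLIES 1))) -> 0
  row 5 [00101]: (((0 XOR 1) XOR NOT 0) AND (1 IMPLIES (NOT 0 IMPLIES 1))) -> 0
  row 6 [00110]: (((1 XOR 1) XOR NOT 0) AND (0 IMPLIES (NOT 0 IMPLIES 1))) -> 1
  row 7 [00111]: (((1 XOR 1) XOR NOT 0) AND (1 IMPLIES (NOT 0 IMPLIES 1))) -> 1
  row 8 [01000]: (((0 XOR 0) XOR NOT 0) AND (0 IMPLIES (NOT 1 IMPLIES 0))) -> 1
  row 9 [01001]: (((0 XOR 0) XOR NOT 0) AND (1 IMPLIES (NOT 1 IMPLIES 0))) -> 1
  row 10 [01010]: (((1 XOR 0) XOR NOT 0) AND (0 IMPLIES (NOT 1 IMPLIES 0))) -> 0
  row 11 [01011]: (((1 XOR 0) XOR NOT 0) AND (1 IMPLIES (NOT 1 IMPLIES 0))) -> 0
  row 12 [01100]: (((0 XOR 1) XOR NOT 0) AND (0 IMPLIES (NOT 1 IMPLIES 1))) -> 0
  row 13 [01101]: (((0 XOR 1) XOR NOT 0) AND (1 IMPLIES (NOT 1 IMPLIES 1))) -> 0
  row 14 [01110]: (((1 XOR 1) XOR NOT 0) AND (0 IMPLIES (NOT 1 IMPLIES 1))) -> 1
  row 15 [01111]: (((1 XOR 1) XOR NOT 0) AND (1 IMPLIES (NOT 1 IMPLIES 1))) -> 1
  row 16 [10000]: (((0 XOR 0) XOR NOT 1) AND (0 IMPLIES (NOT 0 IMPLIES 0))) -> 0
  row 17 [10001]: (((0 XOR 0) XOR NOT 1) AND (1 IMPLIES (NOT 0 IMPLIES 0))) -> 0
  row 18 [10010]: (((1 XOR 0) XOR NOT 1) AND (0 IMPLIES (NOT 0 IMPLIES 0))) -> 1
  row 19 [10011]: (((1 XOR 0) XOR NOT 1) AND (1 IMPLIES (NOT 0 IMPLIES 0))) -> 0
  row 20 [10100]: (((0 XOR 1) XOR NOT 1) AND (0 IMPLIES (NOT 0 IMPLIES 1))) -> 1
  row 21 [10101]: (((0 XOR 1) XOR NOT 1) AND (1 IMPLIES (NOT 0 IMPLIES 1))) -> 1
  row 22 [10110]: (((1 XOR 1) XOR NOT 1) AND (0 IMPLIES (NOT 0 IMPLIES 1))) -> 0
  row 23 [10111]: (((1 XOR 1) XOR NOT 1) AND (1 IMPLIES (NOT 0 IMPLIES 1))) -> 0
  row 24 [11000]: (((0 XOR 0) XOR NOT 1) AND (0 IMPLIES (NOT 1 IMPLIES 0))) -> 0
  row 25 [11001]: (((0 XOR 0) XOR NOT 1) AND (1 IMPLIES (NOT 1 IMPLIES 0))) -> 0
  row 26 [11010]: (((1 XOR 0) XOR NOT 1) AND (0 IMPLIES (NOT 1 IMPLIES 0))) -> 1
  row 27 [11011]: (((1 XOR 0) XOR NOT 1) AND (1 IMPLIES (NOT 1 IMPLIES 0))) -> 1
  row 28 [11100]: (((0 XOR 1) XOR NOT 1) AND (0 IMPLIES (NOT 1 IMPLIES 1))) -> 1
  row 29 [11101]: (((0 XOR 1) XOR NOT 1) AND (1 IMPLIES (NOT 1 IMPLIES 1))) -> 1
  row 30 [11110]: (((1 XOR 1) XOR NOT 1) AND (0 IMPLIES (NOT 1 IMPLIES 1))) -> 0
  row 31 [11111]: (((1 XOR 1) XOR NOT 1) AND (1 IMPLIES (NOT 1 IMPLIES 1))) -> 0
Full result column, 4 rows per line (a,b,c fixed per line; d,e runs 00..11 left to right):
  rows 0-3 [a,b,c=000]: 1000  = hex 8
  rows 4-7 [a,b,c=001]: 0011  = hex 3
  rows 8-11 [a,b,c=010]: 1100  = hex C
  rows 12-15 [a,b,c=011]: 0011  = hex 3
  rows 16-19 [a,b,c=100]: 0010  = hex 2
  rows 20-23 [a,b,c=101]: 1100  = hex C
  rows 24-27 [a,b,c=110]: 0011  = hex 3
  rows 28-31 [a,b,c=111]: 1100  = hex C
Output column (row 0 .. row 31) = 10000011110000110010110000111100
Output column grouped in 4s = 1000 0011 1100 0011 0010 1100 0011 1100 = 0x83C32C3C
Convert to decimal digit by digit (value = value*16 + digit):
  8 -> 8
  8*16 + 3 = 131
  131*16 + 12 (C) = 2108
  2108*16 + 3 = 33731
  33731*16 + 2 = 539698
  539698*16 + 12 (C) = 8635180
  8635180*16 + 3 = 138162883
  138162883*16 + 12 (C) = 2210606140
Decimal = 2210606140

2210606140


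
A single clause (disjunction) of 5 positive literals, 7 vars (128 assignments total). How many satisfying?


Step 1: Total=2^7=128
Step 2: Unsat when all 5 false: 2^2=4
Step 3: Sat=128-4=124

124


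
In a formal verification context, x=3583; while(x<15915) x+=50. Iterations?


Step 1: x goes from 3583 toward 15915 by 50; the body runs while x<15915, so iterations = ceil((bound-start)/step)
Step 2: Distance=12332
Step 3: ceil(12332/50)=247

247


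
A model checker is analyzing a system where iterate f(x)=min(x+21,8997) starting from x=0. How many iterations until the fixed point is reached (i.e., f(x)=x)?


Step 1: x=0, cap=8997, increment=21
Step 2: x grows by 21 each step until capped at 8997; fixed point is x=8997
Step 3: iterations = ceil(8997/21) = 429

429
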